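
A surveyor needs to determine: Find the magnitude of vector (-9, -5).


|u| = sqrt((-9)^2 + (-5)^2) = sqrt(106) = 10.2956

10.2956


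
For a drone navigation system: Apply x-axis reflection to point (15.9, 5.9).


Reflection over x-axis: (x,y) -> (x,-y)
(15.9, 5.9) -> (15.9, -5.9)

(15.9, -5.9)


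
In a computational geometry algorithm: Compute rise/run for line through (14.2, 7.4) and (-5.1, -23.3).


slope = (y2-y1)/(x2-x1) = ((-23.3)-7.4)/((-5.1)-14.2) = (-30.7)/(-19.3) = 1.5907

1.5907


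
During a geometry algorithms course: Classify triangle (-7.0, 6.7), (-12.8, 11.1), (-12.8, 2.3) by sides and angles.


Side lengths squared: AB^2=53, BC^2=77.44, CA^2=53
Sorted: [53, 53, 77.44]
By sides: Isosceles, By angles: Acute

Isosceles, Acute


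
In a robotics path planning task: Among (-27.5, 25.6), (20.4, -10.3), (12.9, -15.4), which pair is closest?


d(P0,P1) = 59.86, d(P0,P2) = 57.5601, d(P1,P2) = 9.0697
Closest: P1 and P2

Closest pair: (20.4, -10.3) and (12.9, -15.4), distance = 9.0697


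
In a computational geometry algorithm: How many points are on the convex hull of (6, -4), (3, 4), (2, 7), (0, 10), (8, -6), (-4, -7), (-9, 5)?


Convex hull vertices (CCW): (-9, 5), (-4, -7), (8, -6), (2, 7), (0, 10)
Count = 5

5


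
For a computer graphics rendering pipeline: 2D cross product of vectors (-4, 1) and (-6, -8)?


u x v = u_x*v_y - u_y*v_x = (-4)*(-8) - 1*(-6)
= 32 - (-6) = 38

38


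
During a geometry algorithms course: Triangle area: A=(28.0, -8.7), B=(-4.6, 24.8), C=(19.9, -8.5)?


Area = |x_A(y_B-y_C) + x_B(y_C-y_A) + x_C(y_A-y_B)|/2
= |932.4 + (-0.92) + (-666.65)|/2
= 264.83/2 = 132.415

132.415


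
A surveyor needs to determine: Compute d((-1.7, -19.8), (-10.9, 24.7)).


dx=-9.2, dy=44.5
d^2 = (-9.2)^2 + 44.5^2 = 2064.89
d = sqrt(2064.89) = 45.4411

45.4411


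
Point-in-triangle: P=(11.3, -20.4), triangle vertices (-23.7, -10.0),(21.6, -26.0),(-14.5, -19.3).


Cross products: AB x AP = 88.88, BC x BP = -133.15, CA x CP = -229.82
All same sign? no

No, outside


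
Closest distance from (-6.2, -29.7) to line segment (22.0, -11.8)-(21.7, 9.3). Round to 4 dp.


Project P onto AB: t = 0 (clamped to [0,1])
Closest point on segment: (22, -11.8)
Distance: 33.4013

33.4013


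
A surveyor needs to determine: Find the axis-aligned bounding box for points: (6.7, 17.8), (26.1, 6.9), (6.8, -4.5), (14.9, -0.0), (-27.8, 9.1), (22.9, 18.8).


x range: [-27.8, 26.1]
y range: [-4.5, 18.8]
Bounding box: (-27.8,-4.5) to (26.1,18.8)

(-27.8,-4.5) to (26.1,18.8)


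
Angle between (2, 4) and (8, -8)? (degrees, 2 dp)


u.v = -16, |u| = sqrt(20) = 4.4721, |v| = sqrt(128) = 11.3137
cos(theta) = u.v/(|u||v|) = -16/sqrt(2560) = -0.316228
theta = acos(-0.316228) = 108.43 degrees

108.43 degrees


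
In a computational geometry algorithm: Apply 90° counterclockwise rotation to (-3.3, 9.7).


90° CCW: (x,y) -> (-y, x)
(-3.3,9.7) -> (-9.7, -3.3)

(-9.7, -3.3)


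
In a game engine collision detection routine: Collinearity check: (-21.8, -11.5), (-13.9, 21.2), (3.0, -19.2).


Cross product: ((-13.9)-(-21.8))*((-19.2)-(-11.5)) - (21.2-(-11.5))*(3-(-21.8))
= -871.79

No, not collinear


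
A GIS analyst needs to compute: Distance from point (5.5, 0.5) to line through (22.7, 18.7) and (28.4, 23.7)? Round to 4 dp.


|cross product| = 17.74
|line direction| = sqrt(57.49) = 7.5822
Distance = 17.74/sqrt(57.49) = 2.3397

2.3397


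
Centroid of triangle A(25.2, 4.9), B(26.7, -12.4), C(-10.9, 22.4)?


Centroid = ((x_A+x_B+x_C)/3, (y_A+y_B+y_C)/3)
= ((25.2+26.7+(-10.9))/3, (4.9+(-12.4)+22.4)/3)
= (13.6667, 4.9667)

(13.6667, 4.9667)


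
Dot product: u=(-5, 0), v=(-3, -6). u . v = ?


u . v = u_x*v_x + u_y*v_y = (-5)*(-3) + 0*(-6)
= 15 + 0 = 15

15


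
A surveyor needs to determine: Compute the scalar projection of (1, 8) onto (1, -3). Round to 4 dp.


u.v = -23, |v| = sqrt(10) = 3.1623
Scalar projection = u.v / |v| = -23 / sqrt(10) = -7.2732

-7.2732


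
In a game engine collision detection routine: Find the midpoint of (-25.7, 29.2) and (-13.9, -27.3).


M = (((-25.7)+(-13.9))/2, (29.2+(-27.3))/2)
= (-19.8, 0.95)

(-19.8, 0.95)


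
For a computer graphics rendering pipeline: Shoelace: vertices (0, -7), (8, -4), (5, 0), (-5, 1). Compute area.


Shoelace sum: (0*(-4) - 8*(-7)) + (8*0 - 5*(-4)) + (5*1 - (-5)*0) + ((-5)*(-7) - 0*1)
= 116
Area = |116|/2 = 58

58


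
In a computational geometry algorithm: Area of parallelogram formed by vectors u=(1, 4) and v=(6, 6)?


|u x v| = |1*6 - 4*6|
= |6 - 24| = 18

18


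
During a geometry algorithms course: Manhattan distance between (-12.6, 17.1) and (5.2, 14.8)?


|(-12.6)-5.2| + |17.1-14.8| = 17.8 + 2.3 = 20.1

20.1


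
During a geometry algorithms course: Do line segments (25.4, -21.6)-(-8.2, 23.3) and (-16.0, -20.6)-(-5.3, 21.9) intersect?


Cross products: d1=-1770.2, d2=138.23, d3=1825.26, d4=-83.17
d1*d2 < 0 and d3*d4 < 0? yes

Yes, they intersect


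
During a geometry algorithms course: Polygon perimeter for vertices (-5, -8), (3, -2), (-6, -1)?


Sides: (-5, -8)->(3, -2): sqrt(100) = 10, (3, -2)->(-6, -1): sqrt(82) = 9.055385, (-6, -1)->(-5, -8): sqrt(50) = 7.071068
Sum = 26.126453
Perimeter = 26.1265

26.1265


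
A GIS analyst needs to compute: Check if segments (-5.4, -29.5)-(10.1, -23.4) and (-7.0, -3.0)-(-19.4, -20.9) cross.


Cross products: d1=357.24, d2=559.05, d3=420.51, d4=218.7
d1*d2 < 0 and d3*d4 < 0? no

No, they don't intersect


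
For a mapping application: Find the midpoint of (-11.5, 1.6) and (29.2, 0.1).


M = (((-11.5)+29.2)/2, (1.6+0.1)/2)
= (8.85, 0.85)

(8.85, 0.85)


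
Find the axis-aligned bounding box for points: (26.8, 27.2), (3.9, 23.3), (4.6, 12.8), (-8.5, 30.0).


x range: [-8.5, 26.8]
y range: [12.8, 30]
Bounding box: (-8.5,12.8) to (26.8,30)

(-8.5,12.8) to (26.8,30)


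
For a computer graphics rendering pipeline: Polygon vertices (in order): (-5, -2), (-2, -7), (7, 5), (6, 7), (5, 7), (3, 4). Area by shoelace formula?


Shoelace sum: ((-5)*(-7) - (-2)*(-2)) + ((-2)*5 - 7*(-7)) + (7*7 - 6*5) + (6*7 - 5*7) + (5*4 - 3*7) + (3*(-2) - (-5)*4)
= 109
Area = |109|/2 = 54.5

54.5


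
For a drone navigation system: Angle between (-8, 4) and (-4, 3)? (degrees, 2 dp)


u.v = 44, |u| = sqrt(80) = 8.9443, |v| = sqrt(25) = 5
cos(theta) = u.v/(|u||v|) = 44/sqrt(2000) = 0.98387
theta = acos(0.98387) = 10.3 degrees

10.3 degrees


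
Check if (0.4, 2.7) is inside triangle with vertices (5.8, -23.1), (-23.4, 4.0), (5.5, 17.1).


Cross products: AB x AP = -607.02, BC x BP = -349.35, CA x CP = -209.34
All same sign? yes

Yes, inside


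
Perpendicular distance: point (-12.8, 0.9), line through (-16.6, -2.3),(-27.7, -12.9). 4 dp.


|cross product| = 4.76
|line direction| = sqrt(235.57) = 15.3483
Distance = 4.76/sqrt(235.57) = 0.3101

0.3101


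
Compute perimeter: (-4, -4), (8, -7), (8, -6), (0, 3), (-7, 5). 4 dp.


Sides: (-4, -4)->(8, -7): sqrt(153) = 12.369317, (8, -7)->(8, -6): sqrt(1) = 1, (8, -6)->(0, 3): sqrt(145) = 12.041595, (0, 3)->(-7, 5): sqrt(53) = 7.28011, (-7, 5)->(-4, -4): sqrt(90) = 9.486833
Sum = 42.177855
Perimeter = 42.1779

42.1779


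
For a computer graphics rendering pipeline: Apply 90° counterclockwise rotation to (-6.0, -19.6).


90° CCW: (x,y) -> (-y, x)
(-6,-19.6) -> (19.6, -6)

(19.6, -6)


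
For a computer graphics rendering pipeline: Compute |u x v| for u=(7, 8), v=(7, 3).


|u x v| = |7*3 - 8*7|
= |21 - 56| = 35

35


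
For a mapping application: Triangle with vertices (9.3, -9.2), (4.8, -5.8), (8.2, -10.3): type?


Side lengths squared: AB^2=31.81, BC^2=31.81, CA^2=2.42
Sorted: [2.42, 31.81, 31.81]
By sides: Isosceles, By angles: Acute

Isosceles, Acute


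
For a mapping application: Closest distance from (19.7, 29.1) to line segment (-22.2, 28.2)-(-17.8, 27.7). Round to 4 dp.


Project P onto AB: t = 1 (clamped to [0,1])
Closest point on segment: (-17.8, 27.7)
Distance: 37.5261

37.5261


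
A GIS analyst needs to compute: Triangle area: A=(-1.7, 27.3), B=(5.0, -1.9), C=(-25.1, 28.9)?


Area = |x_A(y_B-y_C) + x_B(y_C-y_A) + x_C(y_A-y_B)|/2
= |52.36 + 8 + (-732.92)|/2
= 672.56/2 = 336.28

336.28


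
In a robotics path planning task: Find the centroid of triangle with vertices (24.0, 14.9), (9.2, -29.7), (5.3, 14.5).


Centroid = ((x_A+x_B+x_C)/3, (y_A+y_B+y_C)/3)
= ((24+9.2+5.3)/3, (14.9+(-29.7)+14.5)/3)
= (12.8333, -0.1)

(12.8333, -0.1)


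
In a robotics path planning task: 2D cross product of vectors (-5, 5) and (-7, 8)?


u x v = u_x*v_y - u_y*v_x = (-5)*8 - 5*(-7)
= (-40) - (-35) = -5

-5


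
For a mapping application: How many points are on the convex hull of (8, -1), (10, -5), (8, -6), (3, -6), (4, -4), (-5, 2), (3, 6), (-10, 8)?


Convex hull vertices (CCW): (-10, 8), (-5, 2), (3, -6), (8, -6), (10, -5), (8, -1), (3, 6)
Count = 7

7


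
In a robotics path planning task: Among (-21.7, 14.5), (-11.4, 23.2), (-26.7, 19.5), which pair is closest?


d(P0,P1) = 13.4826, d(P0,P2) = 7.0711, d(P1,P2) = 15.741
Closest: P0 and P2

Closest pair: (-21.7, 14.5) and (-26.7, 19.5), distance = 7.0711


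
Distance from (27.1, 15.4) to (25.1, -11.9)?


dx=-2, dy=-27.3
d^2 = (-2)^2 + (-27.3)^2 = 749.29
d = sqrt(749.29) = 27.3732

27.3732


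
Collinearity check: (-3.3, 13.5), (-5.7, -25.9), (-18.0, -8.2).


Cross product: ((-5.7)-(-3.3))*((-8.2)-13.5) - ((-25.9)-13.5)*((-18)-(-3.3))
= -527.1

No, not collinear


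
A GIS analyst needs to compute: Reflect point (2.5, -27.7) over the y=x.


Reflection over y=x: (x,y) -> (y,x)
(2.5, -27.7) -> (-27.7, 2.5)

(-27.7, 2.5)


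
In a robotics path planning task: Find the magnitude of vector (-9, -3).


|u| = sqrt((-9)^2 + (-3)^2) = sqrt(90) = 9.4868

9.4868


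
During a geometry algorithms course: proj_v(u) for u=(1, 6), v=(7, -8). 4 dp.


u.v = -41, |v| = sqrt(113) = 10.6301
Scalar projection = u.v / |v| = -41 / sqrt(113) = -3.857

-3.857


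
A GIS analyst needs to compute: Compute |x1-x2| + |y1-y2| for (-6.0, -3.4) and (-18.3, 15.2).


|(-6)-(-18.3)| + |(-3.4)-15.2| = 12.3 + 18.6 = 30.9

30.9


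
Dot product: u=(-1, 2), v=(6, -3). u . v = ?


u . v = u_x*v_x + u_y*v_y = (-1)*6 + 2*(-3)
= (-6) + (-6) = -12

-12


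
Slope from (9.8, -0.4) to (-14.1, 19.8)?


slope = (y2-y1)/(x2-x1) = (19.8-(-0.4))/((-14.1)-9.8) = 20.2/(-23.9) = -0.8452

-0.8452


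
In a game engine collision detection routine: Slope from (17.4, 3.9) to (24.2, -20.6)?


slope = (y2-y1)/(x2-x1) = ((-20.6)-3.9)/(24.2-17.4) = (-24.5)/6.8 = -3.6029

-3.6029


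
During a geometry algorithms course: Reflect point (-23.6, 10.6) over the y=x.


Reflection over y=x: (x,y) -> (y,x)
(-23.6, 10.6) -> (10.6, -23.6)

(10.6, -23.6)


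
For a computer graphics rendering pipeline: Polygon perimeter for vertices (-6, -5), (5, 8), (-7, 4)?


Sides: (-6, -5)->(5, 8): sqrt(290) = 17.029386, (5, 8)->(-7, 4): sqrt(160) = 12.649111, (-7, 4)->(-6, -5): sqrt(82) = 9.055385
Sum = 38.733882
Perimeter = 38.7339

38.7339


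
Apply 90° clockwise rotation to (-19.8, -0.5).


90° CW: (x,y) -> (y, -x)
(-19.8,-0.5) -> (-0.5, 19.8)

(-0.5, 19.8)


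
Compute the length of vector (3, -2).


|u| = sqrt(3^2 + (-2)^2) = sqrt(13) = 3.6056

3.6056


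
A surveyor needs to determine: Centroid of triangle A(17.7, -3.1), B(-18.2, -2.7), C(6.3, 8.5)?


Centroid = ((x_A+x_B+x_C)/3, (y_A+y_B+y_C)/3)
= ((17.7+(-18.2)+6.3)/3, ((-3.1)+(-2.7)+8.5)/3)
= (1.9333, 0.9)

(1.9333, 0.9)


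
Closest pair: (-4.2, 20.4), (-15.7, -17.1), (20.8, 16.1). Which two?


d(P0,P1) = 39.2237, d(P0,P2) = 25.3671, d(P1,P2) = 49.3406
Closest: P0 and P2

Closest pair: (-4.2, 20.4) and (20.8, 16.1), distance = 25.3671


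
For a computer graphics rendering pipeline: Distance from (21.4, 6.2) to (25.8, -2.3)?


dx=4.4, dy=-8.5
d^2 = 4.4^2 + (-8.5)^2 = 91.61
d = sqrt(91.61) = 9.5713

9.5713


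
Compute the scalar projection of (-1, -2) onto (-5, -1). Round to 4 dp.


u.v = 7, |v| = sqrt(26) = 5.099
Scalar projection = u.v / |v| = 7 / sqrt(26) = 1.3728

1.3728


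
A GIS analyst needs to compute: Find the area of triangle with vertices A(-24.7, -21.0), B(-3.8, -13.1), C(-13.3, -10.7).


Area = |x_A(y_B-y_C) + x_B(y_C-y_A) + x_C(y_A-y_B)|/2
= |59.28 + (-39.14) + 105.07|/2
= 125.21/2 = 62.605

62.605


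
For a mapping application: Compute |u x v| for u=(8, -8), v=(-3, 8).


|u x v| = |8*8 - (-8)*(-3)|
= |64 - 24| = 40

40


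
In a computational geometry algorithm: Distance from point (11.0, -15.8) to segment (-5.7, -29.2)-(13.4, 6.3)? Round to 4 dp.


Project P onto AB: t = 0.489 (clamped to [0,1])
Closest point on segment: (3.6401, -11.8402)
Distance: 8.3576

8.3576


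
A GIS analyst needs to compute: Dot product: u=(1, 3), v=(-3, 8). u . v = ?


u . v = u_x*v_x + u_y*v_y = 1*(-3) + 3*8
= (-3) + 24 = 21

21


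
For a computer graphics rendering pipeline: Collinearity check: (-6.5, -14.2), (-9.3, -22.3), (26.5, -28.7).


Cross product: ((-9.3)-(-6.5))*((-28.7)-(-14.2)) - ((-22.3)-(-14.2))*(26.5-(-6.5))
= 307.9

No, not collinear


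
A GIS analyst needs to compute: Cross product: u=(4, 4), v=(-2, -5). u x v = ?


u x v = u_x*v_y - u_y*v_x = 4*(-5) - 4*(-2)
= (-20) - (-8) = -12

-12


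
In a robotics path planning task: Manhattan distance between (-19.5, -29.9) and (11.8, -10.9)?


|(-19.5)-11.8| + |(-29.9)-(-10.9)| = 31.3 + 19 = 50.3

50.3


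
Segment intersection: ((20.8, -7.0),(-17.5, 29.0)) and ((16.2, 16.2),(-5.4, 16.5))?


Cross products: d1=499.74, d2=-266.37, d3=-722.96, d4=43.15
d1*d2 < 0 and d3*d4 < 0? yes

Yes, they intersect


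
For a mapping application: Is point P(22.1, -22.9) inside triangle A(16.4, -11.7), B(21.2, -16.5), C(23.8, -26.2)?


Cross products: AB x AP = -26.4, BC x BP = -7.91, CA x CP = 0.23
All same sign? no

No, outside


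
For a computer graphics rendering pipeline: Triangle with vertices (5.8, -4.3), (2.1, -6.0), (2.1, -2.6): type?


Side lengths squared: AB^2=16.58, BC^2=11.56, CA^2=16.58
Sorted: [11.56, 16.58, 16.58]
By sides: Isosceles, By angles: Acute

Isosceles, Acute


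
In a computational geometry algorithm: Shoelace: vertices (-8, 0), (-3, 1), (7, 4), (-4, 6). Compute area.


Shoelace sum: ((-8)*1 - (-3)*0) + ((-3)*4 - 7*1) + (7*6 - (-4)*4) + ((-4)*0 - (-8)*6)
= 79
Area = |79|/2 = 39.5

39.5


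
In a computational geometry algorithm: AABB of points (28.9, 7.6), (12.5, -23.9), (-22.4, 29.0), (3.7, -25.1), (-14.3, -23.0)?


x range: [-22.4, 28.9]
y range: [-25.1, 29]
Bounding box: (-22.4,-25.1) to (28.9,29)

(-22.4,-25.1) to (28.9,29)


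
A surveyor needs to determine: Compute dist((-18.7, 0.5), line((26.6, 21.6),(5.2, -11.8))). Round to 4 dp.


|cross product| = 1061.48
|line direction| = sqrt(1573.52) = 39.6676
Distance = 1061.48/sqrt(1573.52) = 26.7594

26.7594


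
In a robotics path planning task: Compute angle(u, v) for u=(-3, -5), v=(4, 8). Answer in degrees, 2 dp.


u.v = -52, |u| = sqrt(34) = 5.831, |v| = sqrt(80) = 8.9443
cos(theta) = u.v/(|u||v|) = -52/sqrt(2720) = -0.997054
theta = acos(-0.997054) = 175.6 degrees

175.6 degrees


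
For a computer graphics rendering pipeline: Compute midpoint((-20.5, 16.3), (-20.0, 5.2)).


M = (((-20.5)+(-20))/2, (16.3+5.2)/2)
= (-20.25, 10.75)

(-20.25, 10.75)


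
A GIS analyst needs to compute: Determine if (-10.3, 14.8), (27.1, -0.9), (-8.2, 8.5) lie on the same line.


Cross product: (27.1-(-10.3))*(8.5-14.8) - ((-0.9)-14.8)*((-8.2)-(-10.3))
= -202.65

No, not collinear


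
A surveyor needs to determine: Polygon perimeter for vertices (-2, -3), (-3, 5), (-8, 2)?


Sides: (-2, -3)->(-3, 5): sqrt(65) = 8.062258, (-3, 5)->(-8, 2): sqrt(34) = 5.830952, (-8, 2)->(-2, -3): sqrt(61) = 7.81025
Sum = 21.70346
Perimeter = 21.7035

21.7035


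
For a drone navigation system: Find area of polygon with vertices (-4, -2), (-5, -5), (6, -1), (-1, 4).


Shoelace sum: ((-4)*(-5) - (-5)*(-2)) + ((-5)*(-1) - 6*(-5)) + (6*4 - (-1)*(-1)) + ((-1)*(-2) - (-4)*4)
= 86
Area = |86|/2 = 43

43


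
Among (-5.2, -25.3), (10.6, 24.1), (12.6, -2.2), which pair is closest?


d(P0,P1) = 51.8652, d(P0,P2) = 29.1625, d(P1,P2) = 26.3759
Closest: P1 and P2

Closest pair: (10.6, 24.1) and (12.6, -2.2), distance = 26.3759


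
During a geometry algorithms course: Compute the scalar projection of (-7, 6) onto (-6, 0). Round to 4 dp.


u.v = 42, |v| = sqrt(36) = 6
Scalar projection = u.v / |v| = 42 / sqrt(36) = 7

7


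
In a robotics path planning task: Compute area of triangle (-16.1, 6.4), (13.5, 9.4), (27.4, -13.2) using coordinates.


Area = |x_A(y_B-y_C) + x_B(y_C-y_A) + x_C(y_A-y_B)|/2
= |(-363.86) + (-264.6) + (-82.2)|/2
= 710.66/2 = 355.33

355.33


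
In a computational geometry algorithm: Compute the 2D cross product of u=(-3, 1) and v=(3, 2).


u x v = u_x*v_y - u_y*v_x = (-3)*2 - 1*3
= (-6) - 3 = -9

-9


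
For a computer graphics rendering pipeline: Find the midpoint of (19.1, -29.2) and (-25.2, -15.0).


M = ((19.1+(-25.2))/2, ((-29.2)+(-15))/2)
= (-3.05, -22.1)

(-3.05, -22.1)


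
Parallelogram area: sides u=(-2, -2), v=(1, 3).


|u x v| = |(-2)*3 - (-2)*1|
= |(-6) - (-2)| = 4

4


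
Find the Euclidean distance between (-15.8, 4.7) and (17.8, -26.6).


dx=33.6, dy=-31.3
d^2 = 33.6^2 + (-31.3)^2 = 2108.65
d = sqrt(2108.65) = 45.92

45.92


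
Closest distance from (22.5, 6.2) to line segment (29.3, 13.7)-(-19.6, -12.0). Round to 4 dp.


Project P onto AB: t = 0.1721 (clamped to [0,1])
Closest point on segment: (20.8831, 9.2764)
Distance: 3.4754

3.4754


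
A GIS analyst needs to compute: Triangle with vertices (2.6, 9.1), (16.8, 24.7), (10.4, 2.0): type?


Side lengths squared: AB^2=445, BC^2=556.25, CA^2=111.25
Sorted: [111.25, 445, 556.25]
By sides: Scalene, By angles: Right

Scalene, Right


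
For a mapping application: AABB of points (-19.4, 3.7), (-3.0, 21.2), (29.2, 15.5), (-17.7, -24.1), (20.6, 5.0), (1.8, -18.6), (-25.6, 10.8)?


x range: [-25.6, 29.2]
y range: [-24.1, 21.2]
Bounding box: (-25.6,-24.1) to (29.2,21.2)

(-25.6,-24.1) to (29.2,21.2)


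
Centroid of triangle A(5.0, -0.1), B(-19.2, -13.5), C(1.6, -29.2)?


Centroid = ((x_A+x_B+x_C)/3, (y_A+y_B+y_C)/3)
= ((5+(-19.2)+1.6)/3, ((-0.1)+(-13.5)+(-29.2))/3)
= (-4.2, -14.2667)

(-4.2, -14.2667)


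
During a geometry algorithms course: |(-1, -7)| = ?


|u| = sqrt((-1)^2 + (-7)^2) = sqrt(50) = 7.0711

7.0711


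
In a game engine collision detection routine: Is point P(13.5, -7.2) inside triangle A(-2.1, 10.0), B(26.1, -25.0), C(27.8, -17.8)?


Cross products: AB x AP = 60.96, BC x BP = 120.98, CA x CP = 80.6
All same sign? yes

Yes, inside


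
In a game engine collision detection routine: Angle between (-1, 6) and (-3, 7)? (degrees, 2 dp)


u.v = 45, |u| = sqrt(37) = 6.0828, |v| = sqrt(58) = 7.6158
cos(theta) = u.v/(|u||v|) = 45/sqrt(2146) = 0.971399
theta = acos(0.971399) = 13.74 degrees

13.74 degrees


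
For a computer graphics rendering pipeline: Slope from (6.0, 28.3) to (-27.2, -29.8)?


slope = (y2-y1)/(x2-x1) = ((-29.8)-28.3)/((-27.2)-6) = (-58.1)/(-33.2) = 1.75

1.75


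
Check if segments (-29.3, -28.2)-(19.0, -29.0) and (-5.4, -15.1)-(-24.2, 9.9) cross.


Cross products: d1=843.78, d2=-348.68, d3=651.85, d4=1844.31
d1*d2 < 0 and d3*d4 < 0? no

No, they don't intersect


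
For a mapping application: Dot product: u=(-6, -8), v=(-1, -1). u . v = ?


u . v = u_x*v_x + u_y*v_y = (-6)*(-1) + (-8)*(-1)
= 6 + 8 = 14

14


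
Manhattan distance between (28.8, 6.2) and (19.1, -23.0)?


|28.8-19.1| + |6.2-(-23)| = 9.7 + 29.2 = 38.9

38.9


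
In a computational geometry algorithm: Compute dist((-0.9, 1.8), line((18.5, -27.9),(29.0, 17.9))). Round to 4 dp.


|cross product| = 1200.37
|line direction| = sqrt(2207.89) = 46.9882
Distance = 1200.37/sqrt(2207.89) = 25.5462

25.5462


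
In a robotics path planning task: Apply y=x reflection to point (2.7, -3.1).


Reflection over y=x: (x,y) -> (y,x)
(2.7, -3.1) -> (-3.1, 2.7)

(-3.1, 2.7)


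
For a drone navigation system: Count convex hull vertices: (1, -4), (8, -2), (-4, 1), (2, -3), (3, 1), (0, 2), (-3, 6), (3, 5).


Convex hull vertices (CCW): (-4, 1), (1, -4), (8, -2), (3, 5), (-3, 6)
Count = 5

5


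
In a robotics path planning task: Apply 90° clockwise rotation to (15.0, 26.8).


90° CW: (x,y) -> (y, -x)
(15,26.8) -> (26.8, -15)

(26.8, -15)


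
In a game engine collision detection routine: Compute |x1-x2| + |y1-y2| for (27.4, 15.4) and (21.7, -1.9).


|27.4-21.7| + |15.4-(-1.9)| = 5.7 + 17.3 = 23

23


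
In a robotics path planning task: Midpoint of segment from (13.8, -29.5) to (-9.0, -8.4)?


M = ((13.8+(-9))/2, ((-29.5)+(-8.4))/2)
= (2.4, -18.95)

(2.4, -18.95)


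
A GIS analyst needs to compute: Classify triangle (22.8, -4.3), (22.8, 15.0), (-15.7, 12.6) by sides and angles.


Side lengths squared: AB^2=372.49, BC^2=1488.01, CA^2=1767.86
Sorted: [372.49, 1488.01, 1767.86]
By sides: Scalene, By angles: Acute

Scalene, Acute


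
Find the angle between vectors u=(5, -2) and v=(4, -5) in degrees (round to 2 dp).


u.v = 30, |u| = sqrt(29) = 5.3852, |v| = sqrt(41) = 6.4031
cos(theta) = u.v/(|u||v|) = 30/sqrt(1189) = 0.870022
theta = acos(0.870022) = 29.54 degrees

29.54 degrees


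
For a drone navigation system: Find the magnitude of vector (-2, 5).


|u| = sqrt((-2)^2 + 5^2) = sqrt(29) = 5.3852

5.3852


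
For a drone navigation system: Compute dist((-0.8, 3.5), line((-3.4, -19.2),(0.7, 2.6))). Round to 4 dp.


|cross product| = 36.39
|line direction| = sqrt(492.05) = 22.1822
Distance = 36.39/sqrt(492.05) = 1.6405

1.6405


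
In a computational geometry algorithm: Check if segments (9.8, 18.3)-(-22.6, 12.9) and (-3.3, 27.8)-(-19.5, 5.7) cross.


Cross products: d1=443.41, d2=-185.15, d3=-378.54, d4=250.02
d1*d2 < 0 and d3*d4 < 0? yes

Yes, they intersect


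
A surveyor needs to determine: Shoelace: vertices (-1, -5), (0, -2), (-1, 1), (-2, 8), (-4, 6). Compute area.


Shoelace sum: ((-1)*(-2) - 0*(-5)) + (0*1 - (-1)*(-2)) + ((-1)*8 - (-2)*1) + ((-2)*6 - (-4)*8) + ((-4)*(-5) - (-1)*6)
= 40
Area = |40|/2 = 20

20


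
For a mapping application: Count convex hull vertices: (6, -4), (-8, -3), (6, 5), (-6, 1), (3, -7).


Convex hull vertices (CCW): (-8, -3), (3, -7), (6, -4), (6, 5), (-6, 1)
Count = 5

5


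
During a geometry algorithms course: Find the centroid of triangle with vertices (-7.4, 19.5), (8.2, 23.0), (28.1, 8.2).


Centroid = ((x_A+x_B+x_C)/3, (y_A+y_B+y_C)/3)
= (((-7.4)+8.2+28.1)/3, (19.5+23+8.2)/3)
= (9.6333, 16.9)

(9.6333, 16.9)


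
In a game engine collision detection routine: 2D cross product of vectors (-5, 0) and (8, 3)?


u x v = u_x*v_y - u_y*v_x = (-5)*3 - 0*8
= (-15) - 0 = -15

-15


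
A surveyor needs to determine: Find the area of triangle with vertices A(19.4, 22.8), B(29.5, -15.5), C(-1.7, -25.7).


Area = |x_A(y_B-y_C) + x_B(y_C-y_A) + x_C(y_A-y_B)|/2
= |197.88 + (-1430.75) + (-65.11)|/2
= 1297.98/2 = 648.99

648.99


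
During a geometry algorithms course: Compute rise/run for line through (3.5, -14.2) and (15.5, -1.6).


slope = (y2-y1)/(x2-x1) = ((-1.6)-(-14.2))/(15.5-3.5) = 12.6/12 = 1.05

1.05


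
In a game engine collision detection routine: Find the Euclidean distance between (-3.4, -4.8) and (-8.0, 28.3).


dx=-4.6, dy=33.1
d^2 = (-4.6)^2 + 33.1^2 = 1116.77
d = sqrt(1116.77) = 33.4181

33.4181


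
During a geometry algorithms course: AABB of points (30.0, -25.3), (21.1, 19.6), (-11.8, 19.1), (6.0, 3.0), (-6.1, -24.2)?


x range: [-11.8, 30]
y range: [-25.3, 19.6]
Bounding box: (-11.8,-25.3) to (30,19.6)

(-11.8,-25.3) to (30,19.6)


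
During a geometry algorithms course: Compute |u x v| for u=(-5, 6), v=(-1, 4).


|u x v| = |(-5)*4 - 6*(-1)|
= |(-20) - (-6)| = 14

14


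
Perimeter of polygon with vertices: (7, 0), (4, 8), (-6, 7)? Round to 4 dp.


Sides: (7, 0)->(4, 8): sqrt(73) = 8.544004, (4, 8)->(-6, 7): sqrt(101) = 10.049876, (-6, 7)->(7, 0): sqrt(218) = 14.764823
Sum = 33.358703
Perimeter = 33.3587

33.3587


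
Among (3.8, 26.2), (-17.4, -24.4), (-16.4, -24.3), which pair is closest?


d(P0,P1) = 54.8616, d(P0,P2) = 54.3902, d(P1,P2) = 1.005
Closest: P1 and P2

Closest pair: (-17.4, -24.4) and (-16.4, -24.3), distance = 1.005


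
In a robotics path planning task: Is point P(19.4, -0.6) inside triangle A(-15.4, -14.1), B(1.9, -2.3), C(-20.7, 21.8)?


Cross products: AB x AP = -177.09, BC x BP = -460.17, CA x CP = 1320.87
All same sign? no

No, outside


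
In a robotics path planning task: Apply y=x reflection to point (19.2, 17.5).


Reflection over y=x: (x,y) -> (y,x)
(19.2, 17.5) -> (17.5, 19.2)

(17.5, 19.2)


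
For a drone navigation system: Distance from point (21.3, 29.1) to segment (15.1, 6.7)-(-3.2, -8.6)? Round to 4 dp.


Project P onto AB: t = 0 (clamped to [0,1])
Closest point on segment: (15.1, 6.7)
Distance: 23.2422

23.2422


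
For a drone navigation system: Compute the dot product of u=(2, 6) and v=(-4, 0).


u . v = u_x*v_x + u_y*v_y = 2*(-4) + 6*0
= (-8) + 0 = -8

-8


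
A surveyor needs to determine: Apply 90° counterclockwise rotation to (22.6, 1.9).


90° CCW: (x,y) -> (-y, x)
(22.6,1.9) -> (-1.9, 22.6)

(-1.9, 22.6)


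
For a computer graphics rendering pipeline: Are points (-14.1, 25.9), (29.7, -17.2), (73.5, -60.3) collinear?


Cross product: (29.7-(-14.1))*((-60.3)-25.9) - ((-17.2)-25.9)*(73.5-(-14.1))
= 0

Yes, collinear


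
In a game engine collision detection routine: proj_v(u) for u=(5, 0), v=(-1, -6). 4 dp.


u.v = -5, |v| = sqrt(37) = 6.0828
Scalar projection = u.v / |v| = -5 / sqrt(37) = -0.822

-0.822


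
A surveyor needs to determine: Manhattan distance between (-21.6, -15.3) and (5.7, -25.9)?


|(-21.6)-5.7| + |(-15.3)-(-25.9)| = 27.3 + 10.6 = 37.9

37.9


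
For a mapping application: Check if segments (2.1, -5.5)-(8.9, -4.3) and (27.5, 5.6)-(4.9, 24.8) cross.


Cross products: d1=738.54, d2=580.86, d3=45, d4=202.68
d1*d2 < 0 and d3*d4 < 0? no

No, they don't intersect


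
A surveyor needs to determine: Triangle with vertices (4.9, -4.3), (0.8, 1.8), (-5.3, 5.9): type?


Side lengths squared: AB^2=54.02, BC^2=54.02, CA^2=208.08
Sorted: [54.02, 54.02, 208.08]
By sides: Isosceles, By angles: Obtuse

Isosceles, Obtuse


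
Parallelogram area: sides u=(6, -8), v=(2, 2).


|u x v| = |6*2 - (-8)*2|
= |12 - (-16)| = 28

28


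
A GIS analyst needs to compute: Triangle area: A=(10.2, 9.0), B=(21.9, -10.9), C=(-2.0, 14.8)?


Area = |x_A(y_B-y_C) + x_B(y_C-y_A) + x_C(y_A-y_B)|/2
= |(-262.14) + 127.02 + (-39.8)|/2
= 174.92/2 = 87.46

87.46


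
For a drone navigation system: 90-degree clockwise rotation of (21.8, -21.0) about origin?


90° CW: (x,y) -> (y, -x)
(21.8,-21) -> (-21, -21.8)

(-21, -21.8)


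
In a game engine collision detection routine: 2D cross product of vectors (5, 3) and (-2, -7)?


u x v = u_x*v_y - u_y*v_x = 5*(-7) - 3*(-2)
= (-35) - (-6) = -29

-29


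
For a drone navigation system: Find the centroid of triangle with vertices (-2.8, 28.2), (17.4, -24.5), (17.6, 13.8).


Centroid = ((x_A+x_B+x_C)/3, (y_A+y_B+y_C)/3)
= (((-2.8)+17.4+17.6)/3, (28.2+(-24.5)+13.8)/3)
= (10.7333, 5.8333)

(10.7333, 5.8333)


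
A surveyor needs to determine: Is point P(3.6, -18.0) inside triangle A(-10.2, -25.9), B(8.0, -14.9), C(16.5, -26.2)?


Cross products: AB x AP = -8.02, BC x BP = -76.07, CA x CP = -215.07
All same sign? yes

Yes, inside


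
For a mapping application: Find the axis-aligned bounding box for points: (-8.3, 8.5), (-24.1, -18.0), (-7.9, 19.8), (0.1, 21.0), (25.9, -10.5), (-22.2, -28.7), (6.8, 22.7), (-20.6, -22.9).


x range: [-24.1, 25.9]
y range: [-28.7, 22.7]
Bounding box: (-24.1,-28.7) to (25.9,22.7)

(-24.1,-28.7) to (25.9,22.7)


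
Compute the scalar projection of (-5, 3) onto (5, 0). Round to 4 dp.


u.v = -25, |v| = sqrt(25) = 5
Scalar projection = u.v / |v| = -25 / sqrt(25) = -5

-5


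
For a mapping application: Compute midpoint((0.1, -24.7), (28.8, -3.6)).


M = ((0.1+28.8)/2, ((-24.7)+(-3.6))/2)
= (14.45, -14.15)

(14.45, -14.15)


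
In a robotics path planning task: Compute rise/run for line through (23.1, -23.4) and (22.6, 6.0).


slope = (y2-y1)/(x2-x1) = (6-(-23.4))/(22.6-23.1) = 29.4/(-0.5) = -58.8

-58.8


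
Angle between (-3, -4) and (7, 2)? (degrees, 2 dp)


u.v = -29, |u| = sqrt(25) = 5, |v| = sqrt(53) = 7.2801
cos(theta) = u.v/(|u||v|) = -29/sqrt(1325) = -0.796691
theta = acos(-0.796691) = 142.82 degrees

142.82 degrees


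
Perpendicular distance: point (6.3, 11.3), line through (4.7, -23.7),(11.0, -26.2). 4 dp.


|cross product| = 224.5
|line direction| = sqrt(45.94) = 6.7779
Distance = 224.5/sqrt(45.94) = 33.1223

33.1223


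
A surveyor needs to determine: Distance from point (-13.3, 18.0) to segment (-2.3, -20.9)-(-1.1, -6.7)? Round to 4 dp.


Project P onto AB: t = 1 (clamped to [0,1])
Closest point on segment: (-1.1, -6.7)
Distance: 27.5487

27.5487


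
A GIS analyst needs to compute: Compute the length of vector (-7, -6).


|u| = sqrt((-7)^2 + (-6)^2) = sqrt(85) = 9.2195

9.2195


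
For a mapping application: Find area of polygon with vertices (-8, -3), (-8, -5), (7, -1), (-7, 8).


Shoelace sum: ((-8)*(-5) - (-8)*(-3)) + ((-8)*(-1) - 7*(-5)) + (7*8 - (-7)*(-1)) + ((-7)*(-3) - (-8)*8)
= 193
Area = |193|/2 = 96.5

96.5


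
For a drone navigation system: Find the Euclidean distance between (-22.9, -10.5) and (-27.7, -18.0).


dx=-4.8, dy=-7.5
d^2 = (-4.8)^2 + (-7.5)^2 = 79.29
d = sqrt(79.29) = 8.9045

8.9045


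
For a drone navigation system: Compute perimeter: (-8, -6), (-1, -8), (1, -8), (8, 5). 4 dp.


Sides: (-8, -6)->(-1, -8): sqrt(53) = 7.28011, (-1, -8)->(1, -8): sqrt(4) = 2, (1, -8)->(8, 5): sqrt(218) = 14.764823, (8, 5)->(-8, -6): sqrt(377) = 19.416488
Sum = 43.461421
Perimeter = 43.4614

43.4614


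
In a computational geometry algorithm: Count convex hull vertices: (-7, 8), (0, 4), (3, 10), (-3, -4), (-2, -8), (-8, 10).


Convex hull vertices (CCW): (-8, 10), (-2, -8), (3, 10)
Count = 3

3


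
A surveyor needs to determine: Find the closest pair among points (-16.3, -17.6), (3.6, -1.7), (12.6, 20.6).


d(P0,P1) = 25.4719, d(P0,P2) = 47.9004, d(P1,P2) = 24.0477
Closest: P1 and P2

Closest pair: (3.6, -1.7) and (12.6, 20.6), distance = 24.0477


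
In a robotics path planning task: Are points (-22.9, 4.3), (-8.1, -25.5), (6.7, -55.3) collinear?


Cross product: ((-8.1)-(-22.9))*((-55.3)-4.3) - ((-25.5)-4.3)*(6.7-(-22.9))
= 0

Yes, collinear


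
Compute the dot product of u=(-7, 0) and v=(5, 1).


u . v = u_x*v_x + u_y*v_y = (-7)*5 + 0*1
= (-35) + 0 = -35

-35


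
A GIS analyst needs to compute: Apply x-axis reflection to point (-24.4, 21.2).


Reflection over x-axis: (x,y) -> (x,-y)
(-24.4, 21.2) -> (-24.4, -21.2)

(-24.4, -21.2)


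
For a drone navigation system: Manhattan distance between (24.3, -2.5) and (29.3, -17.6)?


|24.3-29.3| + |(-2.5)-(-17.6)| = 5 + 15.1 = 20.1

20.1


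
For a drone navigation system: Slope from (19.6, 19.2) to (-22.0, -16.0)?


slope = (y2-y1)/(x2-x1) = ((-16)-19.2)/((-22)-19.6) = (-35.2)/(-41.6) = 0.8462

0.8462


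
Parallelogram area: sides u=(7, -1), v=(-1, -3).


|u x v| = |7*(-3) - (-1)*(-1)|
= |(-21) - 1| = 22

22


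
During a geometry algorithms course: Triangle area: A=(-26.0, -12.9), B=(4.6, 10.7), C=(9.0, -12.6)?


Area = |x_A(y_B-y_C) + x_B(y_C-y_A) + x_C(y_A-y_B)|/2
= |(-605.8) + 1.38 + (-212.4)|/2
= 816.82/2 = 408.41

408.41


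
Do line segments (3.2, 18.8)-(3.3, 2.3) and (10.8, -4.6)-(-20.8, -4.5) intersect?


Cross products: d1=-738.68, d2=-217.29, d3=123.06, d4=-398.33
d1*d2 < 0 and d3*d4 < 0? no

No, they don't intersect


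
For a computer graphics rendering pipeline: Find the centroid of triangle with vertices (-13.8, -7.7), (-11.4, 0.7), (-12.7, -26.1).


Centroid = ((x_A+x_B+x_C)/3, (y_A+y_B+y_C)/3)
= (((-13.8)+(-11.4)+(-12.7))/3, ((-7.7)+0.7+(-26.1))/3)
= (-12.6333, -11.0333)

(-12.6333, -11.0333)


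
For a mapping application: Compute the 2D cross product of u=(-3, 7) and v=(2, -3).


u x v = u_x*v_y - u_y*v_x = (-3)*(-3) - 7*2
= 9 - 14 = -5

-5


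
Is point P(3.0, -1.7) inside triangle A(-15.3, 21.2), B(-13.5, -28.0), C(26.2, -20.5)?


Cross products: AB x AP = 859.14, BC x BP = 920.36, CA x CP = 187.24
All same sign? yes

Yes, inside


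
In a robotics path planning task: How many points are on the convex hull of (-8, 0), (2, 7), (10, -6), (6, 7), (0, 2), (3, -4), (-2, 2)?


Convex hull vertices (CCW): (-8, 0), (3, -4), (10, -6), (6, 7), (2, 7)
Count = 5

5


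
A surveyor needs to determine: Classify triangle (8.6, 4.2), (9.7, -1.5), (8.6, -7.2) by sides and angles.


Side lengths squared: AB^2=33.7, BC^2=33.7, CA^2=129.96
Sorted: [33.7, 33.7, 129.96]
By sides: Isosceles, By angles: Obtuse

Isosceles, Obtuse


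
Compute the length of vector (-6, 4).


|u| = sqrt((-6)^2 + 4^2) = sqrt(52) = 7.2111

7.2111


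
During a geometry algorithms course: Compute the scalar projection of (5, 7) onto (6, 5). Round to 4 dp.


u.v = 65, |v| = sqrt(61) = 7.8102
Scalar projection = u.v / |v| = 65 / sqrt(61) = 8.3224

8.3224


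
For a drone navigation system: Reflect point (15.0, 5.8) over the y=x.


Reflection over y=x: (x,y) -> (y,x)
(15, 5.8) -> (5.8, 15)

(5.8, 15)


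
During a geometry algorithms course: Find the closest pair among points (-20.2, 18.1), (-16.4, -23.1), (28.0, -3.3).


d(P0,P1) = 41.3749, d(P0,P2) = 52.7371, d(P1,P2) = 48.6148
Closest: P0 and P1

Closest pair: (-20.2, 18.1) and (-16.4, -23.1), distance = 41.3749


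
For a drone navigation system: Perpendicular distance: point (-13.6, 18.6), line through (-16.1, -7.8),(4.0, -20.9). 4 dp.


|cross product| = 563.39
|line direction| = sqrt(575.62) = 23.9921
Distance = 563.39/sqrt(575.62) = 23.4823

23.4823


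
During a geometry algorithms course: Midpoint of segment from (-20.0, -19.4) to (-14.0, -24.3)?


M = (((-20)+(-14))/2, ((-19.4)+(-24.3))/2)
= (-17, -21.85)

(-17, -21.85)


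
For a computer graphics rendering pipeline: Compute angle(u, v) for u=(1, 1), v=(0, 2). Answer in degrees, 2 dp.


u.v = 2, |u| = sqrt(2) = 1.4142, |v| = sqrt(4) = 2
cos(theta) = u.v/(|u||v|) = 2/sqrt(8) = 0.707107
theta = acos(0.707107) = 45 degrees

45 degrees


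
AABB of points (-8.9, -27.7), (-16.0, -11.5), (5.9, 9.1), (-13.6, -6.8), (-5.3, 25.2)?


x range: [-16, 5.9]
y range: [-27.7, 25.2]
Bounding box: (-16,-27.7) to (5.9,25.2)

(-16,-27.7) to (5.9,25.2)


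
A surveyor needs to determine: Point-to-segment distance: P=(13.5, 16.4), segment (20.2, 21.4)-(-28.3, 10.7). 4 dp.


Project P onto AB: t = 0.1534 (clamped to [0,1])
Closest point on segment: (12.7591, 19.7584)
Distance: 3.4392

3.4392


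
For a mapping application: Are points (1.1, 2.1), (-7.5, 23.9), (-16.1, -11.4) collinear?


Cross product: ((-7.5)-1.1)*((-11.4)-2.1) - (23.9-2.1)*((-16.1)-1.1)
= 491.06

No, not collinear


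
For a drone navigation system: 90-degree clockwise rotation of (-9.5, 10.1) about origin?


90° CW: (x,y) -> (y, -x)
(-9.5,10.1) -> (10.1, 9.5)

(10.1, 9.5)


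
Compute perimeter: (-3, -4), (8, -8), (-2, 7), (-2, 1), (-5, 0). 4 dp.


Sides: (-3, -4)->(8, -8): sqrt(137) = 11.7047, (8, -8)->(-2, 7): sqrt(325) = 18.027756, (-2, 7)->(-2, 1): sqrt(36) = 6, (-2, 1)->(-5, 0): sqrt(10) = 3.162278, (-5, 0)->(-3, -4): sqrt(20) = 4.472136
Sum = 43.36687
Perimeter = 43.3669

43.3669


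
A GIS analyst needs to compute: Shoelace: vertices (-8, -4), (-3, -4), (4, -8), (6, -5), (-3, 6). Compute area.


Shoelace sum: ((-8)*(-4) - (-3)*(-4)) + ((-3)*(-8) - 4*(-4)) + (4*(-5) - 6*(-8)) + (6*6 - (-3)*(-5)) + ((-3)*(-4) - (-8)*6)
= 169
Area = |169|/2 = 84.5

84.5


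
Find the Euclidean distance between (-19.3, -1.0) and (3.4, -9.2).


dx=22.7, dy=-8.2
d^2 = 22.7^2 + (-8.2)^2 = 582.53
d = sqrt(582.53) = 24.1357

24.1357


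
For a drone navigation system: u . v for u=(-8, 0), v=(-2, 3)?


u . v = u_x*v_x + u_y*v_y = (-8)*(-2) + 0*3
= 16 + 0 = 16

16


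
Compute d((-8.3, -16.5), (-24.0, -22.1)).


dx=-15.7, dy=-5.6
d^2 = (-15.7)^2 + (-5.6)^2 = 277.85
d = sqrt(277.85) = 16.6688

16.6688


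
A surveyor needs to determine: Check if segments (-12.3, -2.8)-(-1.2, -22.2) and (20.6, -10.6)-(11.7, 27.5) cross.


Cross products: d1=1184.07, d2=933.82, d3=551.68, d4=801.93
d1*d2 < 0 and d3*d4 < 0? no

No, they don't intersect


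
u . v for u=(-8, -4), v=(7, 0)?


u . v = u_x*v_x + u_y*v_y = (-8)*7 + (-4)*0
= (-56) + 0 = -56

-56


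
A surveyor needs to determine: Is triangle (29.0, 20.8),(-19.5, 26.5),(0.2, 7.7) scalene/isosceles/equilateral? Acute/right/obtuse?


Side lengths squared: AB^2=2384.74, BC^2=741.53, CA^2=1001.05
Sorted: [741.53, 1001.05, 2384.74]
By sides: Scalene, By angles: Obtuse

Scalene, Obtuse


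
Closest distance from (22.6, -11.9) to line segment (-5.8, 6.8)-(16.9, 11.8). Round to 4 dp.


Project P onto AB: t = 1 (clamped to [0,1])
Closest point on segment: (16.9, 11.8)
Distance: 24.3758

24.3758


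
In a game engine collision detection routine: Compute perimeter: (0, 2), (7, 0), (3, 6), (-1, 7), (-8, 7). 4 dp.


Sides: (0, 2)->(7, 0): sqrt(53) = 7.28011, (7, 0)->(3, 6): sqrt(52) = 7.211103, (3, 6)->(-1, 7): sqrt(17) = 4.123106, (-1, 7)->(-8, 7): sqrt(49) = 7, (-8, 7)->(0, 2): sqrt(89) = 9.433981
Sum = 35.0483
Perimeter = 35.0483

35.0483


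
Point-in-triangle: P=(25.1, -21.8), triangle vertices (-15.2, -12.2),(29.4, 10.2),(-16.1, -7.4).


Cross products: AB x AP = -1330.88, BC x BP = 1380.32, CA x CP = 184.8
All same sign? no

No, outside


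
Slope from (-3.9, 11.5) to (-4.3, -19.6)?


slope = (y2-y1)/(x2-x1) = ((-19.6)-11.5)/((-4.3)-(-3.9)) = (-31.1)/(-0.4) = 77.75

77.75


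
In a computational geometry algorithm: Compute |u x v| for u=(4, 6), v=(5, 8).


|u x v| = |4*8 - 6*5|
= |32 - 30| = 2

2


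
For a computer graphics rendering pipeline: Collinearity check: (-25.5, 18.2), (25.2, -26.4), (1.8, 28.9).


Cross product: (25.2-(-25.5))*(28.9-18.2) - ((-26.4)-18.2)*(1.8-(-25.5))
= 1760.07

No, not collinear


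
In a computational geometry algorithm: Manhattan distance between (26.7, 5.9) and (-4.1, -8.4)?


|26.7-(-4.1)| + |5.9-(-8.4)| = 30.8 + 14.3 = 45.1

45.1


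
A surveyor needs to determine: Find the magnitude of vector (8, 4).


|u| = sqrt(8^2 + 4^2) = sqrt(80) = 8.9443

8.9443


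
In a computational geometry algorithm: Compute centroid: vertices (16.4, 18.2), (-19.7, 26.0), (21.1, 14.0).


Centroid = ((x_A+x_B+x_C)/3, (y_A+y_B+y_C)/3)
= ((16.4+(-19.7)+21.1)/3, (18.2+26+14)/3)
= (5.9333, 19.4)

(5.9333, 19.4)


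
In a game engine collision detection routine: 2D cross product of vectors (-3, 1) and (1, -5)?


u x v = u_x*v_y - u_y*v_x = (-3)*(-5) - 1*1
= 15 - 1 = 14

14


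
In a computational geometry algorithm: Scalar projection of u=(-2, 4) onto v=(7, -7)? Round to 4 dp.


u.v = -42, |v| = sqrt(98) = 9.8995
Scalar projection = u.v / |v| = -42 / sqrt(98) = -4.2426

-4.2426


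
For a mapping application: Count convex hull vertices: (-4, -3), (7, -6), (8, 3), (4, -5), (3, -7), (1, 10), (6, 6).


Convex hull vertices (CCW): (-4, -3), (3, -7), (7, -6), (8, 3), (6, 6), (1, 10)
Count = 6

6


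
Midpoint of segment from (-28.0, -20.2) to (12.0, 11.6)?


M = (((-28)+12)/2, ((-20.2)+11.6)/2)
= (-8, -4.3)

(-8, -4.3)
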